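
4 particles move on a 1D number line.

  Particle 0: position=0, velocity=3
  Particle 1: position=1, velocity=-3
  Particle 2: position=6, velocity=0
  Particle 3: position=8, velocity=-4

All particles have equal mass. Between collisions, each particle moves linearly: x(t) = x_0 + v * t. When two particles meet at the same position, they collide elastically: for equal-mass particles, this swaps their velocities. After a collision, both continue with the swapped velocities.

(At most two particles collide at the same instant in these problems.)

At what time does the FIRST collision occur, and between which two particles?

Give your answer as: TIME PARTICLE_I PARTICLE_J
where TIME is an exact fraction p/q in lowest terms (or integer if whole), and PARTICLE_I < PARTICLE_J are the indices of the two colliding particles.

Answer: 1/6 0 1

Derivation:
Pair (0,1): pos 0,1 vel 3,-3 -> gap=1, closing at 6/unit, collide at t=1/6
Pair (1,2): pos 1,6 vel -3,0 -> not approaching (rel speed -3 <= 0)
Pair (2,3): pos 6,8 vel 0,-4 -> gap=2, closing at 4/unit, collide at t=1/2
Earliest collision: t=1/6 between 0 and 1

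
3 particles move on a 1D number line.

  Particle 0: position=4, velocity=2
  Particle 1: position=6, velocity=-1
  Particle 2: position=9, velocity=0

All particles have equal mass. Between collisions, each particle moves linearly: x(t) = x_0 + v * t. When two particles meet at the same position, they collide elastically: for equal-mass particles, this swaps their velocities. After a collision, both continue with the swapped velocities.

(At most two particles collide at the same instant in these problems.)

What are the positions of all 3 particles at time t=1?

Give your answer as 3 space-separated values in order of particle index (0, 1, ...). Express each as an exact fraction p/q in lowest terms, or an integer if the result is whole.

Collision at t=2/3: particles 0 and 1 swap velocities; positions: p0=16/3 p1=16/3 p2=9; velocities now: v0=-1 v1=2 v2=0
Advance to t=1 (no further collisions before then); velocities: v0=-1 v1=2 v2=0; positions = 5 6 9

Answer: 5 6 9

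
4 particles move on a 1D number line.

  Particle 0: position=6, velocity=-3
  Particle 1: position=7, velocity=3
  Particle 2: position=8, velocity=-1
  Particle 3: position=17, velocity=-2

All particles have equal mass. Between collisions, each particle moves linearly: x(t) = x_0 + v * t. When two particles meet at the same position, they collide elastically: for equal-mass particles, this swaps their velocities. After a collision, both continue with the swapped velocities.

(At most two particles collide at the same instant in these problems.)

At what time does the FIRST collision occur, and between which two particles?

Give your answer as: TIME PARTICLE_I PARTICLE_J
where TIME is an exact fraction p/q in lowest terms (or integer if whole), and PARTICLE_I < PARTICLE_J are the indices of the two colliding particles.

Pair (0,1): pos 6,7 vel -3,3 -> not approaching (rel speed -6 <= 0)
Pair (1,2): pos 7,8 vel 3,-1 -> gap=1, closing at 4/unit, collide at t=1/4
Pair (2,3): pos 8,17 vel -1,-2 -> gap=9, closing at 1/unit, collide at t=9
Earliest collision: t=1/4 between 1 and 2

Answer: 1/4 1 2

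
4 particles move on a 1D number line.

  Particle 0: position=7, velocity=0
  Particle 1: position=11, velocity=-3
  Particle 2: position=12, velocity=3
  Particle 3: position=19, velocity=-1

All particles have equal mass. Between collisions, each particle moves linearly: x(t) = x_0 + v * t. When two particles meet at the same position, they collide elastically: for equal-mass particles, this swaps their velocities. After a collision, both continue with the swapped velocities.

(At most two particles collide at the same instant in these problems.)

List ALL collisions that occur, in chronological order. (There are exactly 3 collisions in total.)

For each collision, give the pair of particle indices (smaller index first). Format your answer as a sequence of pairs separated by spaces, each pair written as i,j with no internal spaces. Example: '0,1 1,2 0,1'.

Answer: 0,1 2,3 1,2

Derivation:
Collision at t=4/3: particles 0 and 1 swap velocities; positions: p0=7 p1=7 p2=16 p3=53/3; velocities now: v0=-3 v1=0 v2=3 v3=-1
Collision at t=7/4: particles 2 and 3 swap velocities; positions: p0=23/4 p1=7 p2=69/4 p3=69/4; velocities now: v0=-3 v1=0 v2=-1 v3=3
Collision at t=12: particles 1 and 2 swap velocities; positions: p0=-25 p1=7 p2=7 p3=48; velocities now: v0=-3 v1=-1 v2=0 v3=3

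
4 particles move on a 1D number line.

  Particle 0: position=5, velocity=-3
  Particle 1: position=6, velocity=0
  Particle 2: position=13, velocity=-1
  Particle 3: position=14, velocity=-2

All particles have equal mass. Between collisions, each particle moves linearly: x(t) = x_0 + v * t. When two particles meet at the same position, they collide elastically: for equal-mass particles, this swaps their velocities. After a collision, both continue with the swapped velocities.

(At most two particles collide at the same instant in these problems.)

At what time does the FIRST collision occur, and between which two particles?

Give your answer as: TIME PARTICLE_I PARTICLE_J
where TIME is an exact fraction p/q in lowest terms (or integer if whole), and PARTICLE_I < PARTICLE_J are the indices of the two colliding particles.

Pair (0,1): pos 5,6 vel -3,0 -> not approaching (rel speed -3 <= 0)
Pair (1,2): pos 6,13 vel 0,-1 -> gap=7, closing at 1/unit, collide at t=7
Pair (2,3): pos 13,14 vel -1,-2 -> gap=1, closing at 1/unit, collide at t=1
Earliest collision: t=1 between 2 and 3

Answer: 1 2 3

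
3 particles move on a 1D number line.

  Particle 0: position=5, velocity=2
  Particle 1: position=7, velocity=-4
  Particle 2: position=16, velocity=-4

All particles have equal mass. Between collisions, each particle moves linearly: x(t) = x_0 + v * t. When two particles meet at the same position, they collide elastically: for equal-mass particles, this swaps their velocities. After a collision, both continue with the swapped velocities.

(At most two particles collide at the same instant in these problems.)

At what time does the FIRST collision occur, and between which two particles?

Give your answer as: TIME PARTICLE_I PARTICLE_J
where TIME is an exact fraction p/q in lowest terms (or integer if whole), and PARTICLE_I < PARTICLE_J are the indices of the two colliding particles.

Answer: 1/3 0 1

Derivation:
Pair (0,1): pos 5,7 vel 2,-4 -> gap=2, closing at 6/unit, collide at t=1/3
Pair (1,2): pos 7,16 vel -4,-4 -> not approaching (rel speed 0 <= 0)
Earliest collision: t=1/3 between 0 and 1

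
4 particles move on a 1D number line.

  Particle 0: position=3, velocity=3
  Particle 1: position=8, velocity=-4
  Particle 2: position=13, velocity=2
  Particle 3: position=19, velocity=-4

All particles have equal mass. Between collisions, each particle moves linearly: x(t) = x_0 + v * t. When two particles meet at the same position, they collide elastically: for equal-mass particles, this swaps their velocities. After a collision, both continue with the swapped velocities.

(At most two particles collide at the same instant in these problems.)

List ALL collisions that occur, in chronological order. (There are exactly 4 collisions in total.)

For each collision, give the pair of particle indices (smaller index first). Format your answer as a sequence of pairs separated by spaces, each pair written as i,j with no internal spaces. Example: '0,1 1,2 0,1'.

Collision at t=5/7: particles 0 and 1 swap velocities; positions: p0=36/7 p1=36/7 p2=101/7 p3=113/7; velocities now: v0=-4 v1=3 v2=2 v3=-4
Collision at t=1: particles 2 and 3 swap velocities; positions: p0=4 p1=6 p2=15 p3=15; velocities now: v0=-4 v1=3 v2=-4 v3=2
Collision at t=16/7: particles 1 and 2 swap velocities; positions: p0=-8/7 p1=69/7 p2=69/7 p3=123/7; velocities now: v0=-4 v1=-4 v2=3 v3=2
Collision at t=10: particles 2 and 3 swap velocities; positions: p0=-32 p1=-21 p2=33 p3=33; velocities now: v0=-4 v1=-4 v2=2 v3=3

Answer: 0,1 2,3 1,2 2,3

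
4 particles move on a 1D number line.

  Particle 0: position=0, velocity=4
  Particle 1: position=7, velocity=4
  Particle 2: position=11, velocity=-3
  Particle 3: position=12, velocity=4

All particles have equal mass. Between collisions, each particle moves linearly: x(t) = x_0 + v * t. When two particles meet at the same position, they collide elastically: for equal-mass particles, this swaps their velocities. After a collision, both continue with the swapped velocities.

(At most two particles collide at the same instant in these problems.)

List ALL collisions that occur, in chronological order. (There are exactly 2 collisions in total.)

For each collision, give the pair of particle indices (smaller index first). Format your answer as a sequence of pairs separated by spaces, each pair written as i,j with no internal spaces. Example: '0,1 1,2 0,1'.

Answer: 1,2 0,1

Derivation:
Collision at t=4/7: particles 1 and 2 swap velocities; positions: p0=16/7 p1=65/7 p2=65/7 p3=100/7; velocities now: v0=4 v1=-3 v2=4 v3=4
Collision at t=11/7: particles 0 and 1 swap velocities; positions: p0=44/7 p1=44/7 p2=93/7 p3=128/7; velocities now: v0=-3 v1=4 v2=4 v3=4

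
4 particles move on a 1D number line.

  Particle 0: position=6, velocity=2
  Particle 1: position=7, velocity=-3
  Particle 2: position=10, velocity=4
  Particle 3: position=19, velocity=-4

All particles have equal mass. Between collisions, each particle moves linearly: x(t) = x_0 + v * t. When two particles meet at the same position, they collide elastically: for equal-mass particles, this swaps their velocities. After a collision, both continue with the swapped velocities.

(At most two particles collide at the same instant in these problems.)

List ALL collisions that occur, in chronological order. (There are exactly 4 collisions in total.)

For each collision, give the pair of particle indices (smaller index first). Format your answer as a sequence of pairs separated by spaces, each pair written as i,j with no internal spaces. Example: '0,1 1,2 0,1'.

Collision at t=1/5: particles 0 and 1 swap velocities; positions: p0=32/5 p1=32/5 p2=54/5 p3=91/5; velocities now: v0=-3 v1=2 v2=4 v3=-4
Collision at t=9/8: particles 2 and 3 swap velocities; positions: p0=29/8 p1=33/4 p2=29/2 p3=29/2; velocities now: v0=-3 v1=2 v2=-4 v3=4
Collision at t=13/6: particles 1 and 2 swap velocities; positions: p0=1/2 p1=31/3 p2=31/3 p3=56/3; velocities now: v0=-3 v1=-4 v2=2 v3=4
Collision at t=12: particles 0 and 1 swap velocities; positions: p0=-29 p1=-29 p2=30 p3=58; velocities now: v0=-4 v1=-3 v2=2 v3=4

Answer: 0,1 2,3 1,2 0,1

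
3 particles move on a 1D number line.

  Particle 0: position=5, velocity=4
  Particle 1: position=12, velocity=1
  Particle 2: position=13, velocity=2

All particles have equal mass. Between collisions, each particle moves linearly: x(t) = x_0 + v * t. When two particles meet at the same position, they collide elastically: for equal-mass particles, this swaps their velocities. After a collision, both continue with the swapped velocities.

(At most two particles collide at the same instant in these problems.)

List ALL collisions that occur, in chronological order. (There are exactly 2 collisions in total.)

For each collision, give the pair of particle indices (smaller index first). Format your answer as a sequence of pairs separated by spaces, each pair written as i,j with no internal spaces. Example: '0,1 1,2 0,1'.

Collision at t=7/3: particles 0 and 1 swap velocities; positions: p0=43/3 p1=43/3 p2=53/3; velocities now: v0=1 v1=4 v2=2
Collision at t=4: particles 1 and 2 swap velocities; positions: p0=16 p1=21 p2=21; velocities now: v0=1 v1=2 v2=4

Answer: 0,1 1,2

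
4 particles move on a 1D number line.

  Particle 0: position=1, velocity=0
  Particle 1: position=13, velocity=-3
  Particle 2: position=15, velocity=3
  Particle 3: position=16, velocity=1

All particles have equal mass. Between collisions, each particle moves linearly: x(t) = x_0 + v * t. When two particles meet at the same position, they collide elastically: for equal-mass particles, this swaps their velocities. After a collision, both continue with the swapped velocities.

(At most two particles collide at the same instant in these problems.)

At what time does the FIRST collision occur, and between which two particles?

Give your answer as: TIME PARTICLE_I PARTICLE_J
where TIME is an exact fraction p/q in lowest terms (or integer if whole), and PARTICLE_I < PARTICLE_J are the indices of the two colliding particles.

Answer: 1/2 2 3

Derivation:
Pair (0,1): pos 1,13 vel 0,-3 -> gap=12, closing at 3/unit, collide at t=4
Pair (1,2): pos 13,15 vel -3,3 -> not approaching (rel speed -6 <= 0)
Pair (2,3): pos 15,16 vel 3,1 -> gap=1, closing at 2/unit, collide at t=1/2
Earliest collision: t=1/2 between 2 and 3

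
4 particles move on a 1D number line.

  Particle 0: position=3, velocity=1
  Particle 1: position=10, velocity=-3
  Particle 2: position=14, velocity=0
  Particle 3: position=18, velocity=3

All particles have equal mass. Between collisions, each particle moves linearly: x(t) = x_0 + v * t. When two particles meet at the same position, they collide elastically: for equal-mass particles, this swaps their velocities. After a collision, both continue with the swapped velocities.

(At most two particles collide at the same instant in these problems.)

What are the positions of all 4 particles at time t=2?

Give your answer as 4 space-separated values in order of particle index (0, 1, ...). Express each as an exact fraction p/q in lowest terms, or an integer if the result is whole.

Collision at t=7/4: particles 0 and 1 swap velocities; positions: p0=19/4 p1=19/4 p2=14 p3=93/4; velocities now: v0=-3 v1=1 v2=0 v3=3
Advance to t=2 (no further collisions before then); velocities: v0=-3 v1=1 v2=0 v3=3; positions = 4 5 14 24

Answer: 4 5 14 24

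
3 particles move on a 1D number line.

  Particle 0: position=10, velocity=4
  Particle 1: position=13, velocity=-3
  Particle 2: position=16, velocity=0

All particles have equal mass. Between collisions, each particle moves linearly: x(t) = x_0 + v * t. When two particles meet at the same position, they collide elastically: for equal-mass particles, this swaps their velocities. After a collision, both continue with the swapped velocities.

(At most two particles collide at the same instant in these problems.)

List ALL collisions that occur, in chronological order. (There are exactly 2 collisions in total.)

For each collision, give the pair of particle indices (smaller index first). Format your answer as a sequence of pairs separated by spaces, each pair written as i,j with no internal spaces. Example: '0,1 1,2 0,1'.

Answer: 0,1 1,2

Derivation:
Collision at t=3/7: particles 0 and 1 swap velocities; positions: p0=82/7 p1=82/7 p2=16; velocities now: v0=-3 v1=4 v2=0
Collision at t=3/2: particles 1 and 2 swap velocities; positions: p0=17/2 p1=16 p2=16; velocities now: v0=-3 v1=0 v2=4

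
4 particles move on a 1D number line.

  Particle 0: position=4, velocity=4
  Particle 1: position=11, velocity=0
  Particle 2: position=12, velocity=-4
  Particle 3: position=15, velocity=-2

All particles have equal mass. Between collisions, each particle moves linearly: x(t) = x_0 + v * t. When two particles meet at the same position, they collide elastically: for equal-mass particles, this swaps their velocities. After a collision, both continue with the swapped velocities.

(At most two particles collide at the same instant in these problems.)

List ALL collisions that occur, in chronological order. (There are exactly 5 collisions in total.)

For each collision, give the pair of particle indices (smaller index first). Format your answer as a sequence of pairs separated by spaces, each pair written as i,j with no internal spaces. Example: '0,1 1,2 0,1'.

Answer: 1,2 0,1 1,2 2,3 1,2

Derivation:
Collision at t=1/4: particles 1 and 2 swap velocities; positions: p0=5 p1=11 p2=11 p3=29/2; velocities now: v0=4 v1=-4 v2=0 v3=-2
Collision at t=1: particles 0 and 1 swap velocities; positions: p0=8 p1=8 p2=11 p3=13; velocities now: v0=-4 v1=4 v2=0 v3=-2
Collision at t=7/4: particles 1 and 2 swap velocities; positions: p0=5 p1=11 p2=11 p3=23/2; velocities now: v0=-4 v1=0 v2=4 v3=-2
Collision at t=11/6: particles 2 and 3 swap velocities; positions: p0=14/3 p1=11 p2=34/3 p3=34/3; velocities now: v0=-4 v1=0 v2=-2 v3=4
Collision at t=2: particles 1 and 2 swap velocities; positions: p0=4 p1=11 p2=11 p3=12; velocities now: v0=-4 v1=-2 v2=0 v3=4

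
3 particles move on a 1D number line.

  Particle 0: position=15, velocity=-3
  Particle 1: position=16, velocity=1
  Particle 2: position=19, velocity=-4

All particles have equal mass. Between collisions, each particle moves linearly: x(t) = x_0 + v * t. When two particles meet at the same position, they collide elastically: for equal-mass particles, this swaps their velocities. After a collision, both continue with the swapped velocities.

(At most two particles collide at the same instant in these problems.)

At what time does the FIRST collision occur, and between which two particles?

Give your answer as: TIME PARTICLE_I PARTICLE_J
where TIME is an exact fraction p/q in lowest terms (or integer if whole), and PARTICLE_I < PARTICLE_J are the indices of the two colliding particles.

Answer: 3/5 1 2

Derivation:
Pair (0,1): pos 15,16 vel -3,1 -> not approaching (rel speed -4 <= 0)
Pair (1,2): pos 16,19 vel 1,-4 -> gap=3, closing at 5/unit, collide at t=3/5
Earliest collision: t=3/5 between 1 and 2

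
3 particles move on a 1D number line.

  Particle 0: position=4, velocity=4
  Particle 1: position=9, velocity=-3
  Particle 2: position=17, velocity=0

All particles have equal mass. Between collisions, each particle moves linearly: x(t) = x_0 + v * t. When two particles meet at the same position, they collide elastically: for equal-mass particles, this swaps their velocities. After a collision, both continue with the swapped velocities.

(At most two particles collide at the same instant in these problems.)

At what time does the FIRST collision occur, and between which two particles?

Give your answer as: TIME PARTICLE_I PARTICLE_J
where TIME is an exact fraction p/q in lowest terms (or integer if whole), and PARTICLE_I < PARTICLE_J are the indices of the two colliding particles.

Pair (0,1): pos 4,9 vel 4,-3 -> gap=5, closing at 7/unit, collide at t=5/7
Pair (1,2): pos 9,17 vel -3,0 -> not approaching (rel speed -3 <= 0)
Earliest collision: t=5/7 between 0 and 1

Answer: 5/7 0 1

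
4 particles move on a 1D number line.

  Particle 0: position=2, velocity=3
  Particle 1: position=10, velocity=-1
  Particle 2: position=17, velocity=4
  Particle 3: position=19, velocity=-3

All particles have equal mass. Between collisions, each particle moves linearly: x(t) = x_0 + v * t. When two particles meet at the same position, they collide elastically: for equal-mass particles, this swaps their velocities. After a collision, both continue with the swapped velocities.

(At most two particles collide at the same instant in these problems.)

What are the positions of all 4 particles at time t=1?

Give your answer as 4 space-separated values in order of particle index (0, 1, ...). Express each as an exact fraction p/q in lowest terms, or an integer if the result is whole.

Answer: 5 9 16 21

Derivation:
Collision at t=2/7: particles 2 and 3 swap velocities; positions: p0=20/7 p1=68/7 p2=127/7 p3=127/7; velocities now: v0=3 v1=-1 v2=-3 v3=4
Advance to t=1 (no further collisions before then); velocities: v0=3 v1=-1 v2=-3 v3=4; positions = 5 9 16 21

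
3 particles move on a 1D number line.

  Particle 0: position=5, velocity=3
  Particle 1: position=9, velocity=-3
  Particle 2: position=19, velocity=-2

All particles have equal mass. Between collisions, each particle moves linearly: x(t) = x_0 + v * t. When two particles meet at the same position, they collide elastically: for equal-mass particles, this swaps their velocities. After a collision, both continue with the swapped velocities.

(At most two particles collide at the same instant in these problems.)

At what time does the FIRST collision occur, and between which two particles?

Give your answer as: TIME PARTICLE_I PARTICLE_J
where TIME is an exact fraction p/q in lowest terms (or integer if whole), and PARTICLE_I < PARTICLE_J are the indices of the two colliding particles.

Pair (0,1): pos 5,9 vel 3,-3 -> gap=4, closing at 6/unit, collide at t=2/3
Pair (1,2): pos 9,19 vel -3,-2 -> not approaching (rel speed -1 <= 0)
Earliest collision: t=2/3 between 0 and 1

Answer: 2/3 0 1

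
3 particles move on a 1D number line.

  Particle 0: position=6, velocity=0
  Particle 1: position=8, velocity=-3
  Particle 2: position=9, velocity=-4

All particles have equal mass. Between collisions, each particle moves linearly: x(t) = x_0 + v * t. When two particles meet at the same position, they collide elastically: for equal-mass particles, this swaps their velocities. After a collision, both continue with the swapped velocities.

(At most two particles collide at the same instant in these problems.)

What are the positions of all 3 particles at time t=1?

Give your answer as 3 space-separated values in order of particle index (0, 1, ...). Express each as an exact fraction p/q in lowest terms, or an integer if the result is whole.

Collision at t=2/3: particles 0 and 1 swap velocities; positions: p0=6 p1=6 p2=19/3; velocities now: v0=-3 v1=0 v2=-4
Collision at t=3/4: particles 1 and 2 swap velocities; positions: p0=23/4 p1=6 p2=6; velocities now: v0=-3 v1=-4 v2=0
Collision at t=1: particles 0 and 1 swap velocities; positions: p0=5 p1=5 p2=6; velocities now: v0=-4 v1=-3 v2=0
Advance to t=1 (no further collisions before then); velocities: v0=-4 v1=-3 v2=0; positions = 5 5 6

Answer: 5 5 6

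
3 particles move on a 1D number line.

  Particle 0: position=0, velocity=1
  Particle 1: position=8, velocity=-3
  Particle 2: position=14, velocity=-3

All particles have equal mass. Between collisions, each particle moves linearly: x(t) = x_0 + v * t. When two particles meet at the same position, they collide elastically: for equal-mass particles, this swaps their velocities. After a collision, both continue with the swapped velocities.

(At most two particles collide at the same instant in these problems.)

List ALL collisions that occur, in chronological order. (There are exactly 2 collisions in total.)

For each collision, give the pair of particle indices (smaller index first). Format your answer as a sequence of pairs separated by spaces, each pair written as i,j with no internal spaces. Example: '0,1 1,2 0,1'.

Collision at t=2: particles 0 and 1 swap velocities; positions: p0=2 p1=2 p2=8; velocities now: v0=-3 v1=1 v2=-3
Collision at t=7/2: particles 1 and 2 swap velocities; positions: p0=-5/2 p1=7/2 p2=7/2; velocities now: v0=-3 v1=-3 v2=1

Answer: 0,1 1,2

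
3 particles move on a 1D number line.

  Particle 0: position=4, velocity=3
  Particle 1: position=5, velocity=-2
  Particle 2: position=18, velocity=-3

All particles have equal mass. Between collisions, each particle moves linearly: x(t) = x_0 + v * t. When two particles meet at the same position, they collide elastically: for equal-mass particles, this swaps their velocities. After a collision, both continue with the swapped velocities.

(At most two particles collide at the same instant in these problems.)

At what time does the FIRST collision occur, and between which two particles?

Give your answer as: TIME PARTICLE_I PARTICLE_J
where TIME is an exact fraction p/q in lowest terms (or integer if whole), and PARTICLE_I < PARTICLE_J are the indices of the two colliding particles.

Pair (0,1): pos 4,5 vel 3,-2 -> gap=1, closing at 5/unit, collide at t=1/5
Pair (1,2): pos 5,18 vel -2,-3 -> gap=13, closing at 1/unit, collide at t=13
Earliest collision: t=1/5 between 0 and 1

Answer: 1/5 0 1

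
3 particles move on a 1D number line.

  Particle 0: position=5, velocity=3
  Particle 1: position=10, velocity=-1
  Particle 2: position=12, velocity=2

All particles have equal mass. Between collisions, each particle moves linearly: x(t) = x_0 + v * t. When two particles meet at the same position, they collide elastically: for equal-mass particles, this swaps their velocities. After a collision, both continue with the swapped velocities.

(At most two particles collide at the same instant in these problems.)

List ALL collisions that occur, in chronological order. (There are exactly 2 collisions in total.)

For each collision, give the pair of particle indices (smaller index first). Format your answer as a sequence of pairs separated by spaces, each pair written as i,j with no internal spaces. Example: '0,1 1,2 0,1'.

Collision at t=5/4: particles 0 and 1 swap velocities; positions: p0=35/4 p1=35/4 p2=29/2; velocities now: v0=-1 v1=3 v2=2
Collision at t=7: particles 1 and 2 swap velocities; positions: p0=3 p1=26 p2=26; velocities now: v0=-1 v1=2 v2=3

Answer: 0,1 1,2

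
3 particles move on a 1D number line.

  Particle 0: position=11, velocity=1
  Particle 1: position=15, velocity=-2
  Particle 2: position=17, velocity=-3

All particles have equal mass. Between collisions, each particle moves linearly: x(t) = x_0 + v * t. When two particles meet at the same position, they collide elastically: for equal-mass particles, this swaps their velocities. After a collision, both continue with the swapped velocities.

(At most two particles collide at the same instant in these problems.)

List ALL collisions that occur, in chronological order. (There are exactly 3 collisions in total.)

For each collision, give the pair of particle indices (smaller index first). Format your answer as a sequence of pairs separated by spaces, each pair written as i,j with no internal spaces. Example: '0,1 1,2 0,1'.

Answer: 0,1 1,2 0,1

Derivation:
Collision at t=4/3: particles 0 and 1 swap velocities; positions: p0=37/3 p1=37/3 p2=13; velocities now: v0=-2 v1=1 v2=-3
Collision at t=3/2: particles 1 and 2 swap velocities; positions: p0=12 p1=25/2 p2=25/2; velocities now: v0=-2 v1=-3 v2=1
Collision at t=2: particles 0 and 1 swap velocities; positions: p0=11 p1=11 p2=13; velocities now: v0=-3 v1=-2 v2=1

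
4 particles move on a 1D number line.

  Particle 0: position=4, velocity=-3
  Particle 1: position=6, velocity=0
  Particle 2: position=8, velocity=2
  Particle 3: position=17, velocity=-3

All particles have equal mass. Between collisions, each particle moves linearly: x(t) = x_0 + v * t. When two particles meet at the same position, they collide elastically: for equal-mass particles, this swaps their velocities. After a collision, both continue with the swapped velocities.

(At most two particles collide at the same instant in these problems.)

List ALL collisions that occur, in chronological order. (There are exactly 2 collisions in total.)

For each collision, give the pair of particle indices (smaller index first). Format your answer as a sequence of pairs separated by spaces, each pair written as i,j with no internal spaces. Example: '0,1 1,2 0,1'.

Answer: 2,3 1,2

Derivation:
Collision at t=9/5: particles 2 and 3 swap velocities; positions: p0=-7/5 p1=6 p2=58/5 p3=58/5; velocities now: v0=-3 v1=0 v2=-3 v3=2
Collision at t=11/3: particles 1 and 2 swap velocities; positions: p0=-7 p1=6 p2=6 p3=46/3; velocities now: v0=-3 v1=-3 v2=0 v3=2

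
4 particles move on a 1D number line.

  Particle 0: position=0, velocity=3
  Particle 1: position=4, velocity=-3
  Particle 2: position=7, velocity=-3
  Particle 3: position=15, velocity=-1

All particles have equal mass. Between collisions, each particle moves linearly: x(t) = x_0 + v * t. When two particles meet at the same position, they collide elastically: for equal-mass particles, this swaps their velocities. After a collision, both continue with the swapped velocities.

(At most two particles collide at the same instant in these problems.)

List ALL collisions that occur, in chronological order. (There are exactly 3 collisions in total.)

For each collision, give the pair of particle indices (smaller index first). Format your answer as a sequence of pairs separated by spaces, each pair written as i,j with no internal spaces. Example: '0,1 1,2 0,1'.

Collision at t=2/3: particles 0 and 1 swap velocities; positions: p0=2 p1=2 p2=5 p3=43/3; velocities now: v0=-3 v1=3 v2=-3 v3=-1
Collision at t=7/6: particles 1 and 2 swap velocities; positions: p0=1/2 p1=7/2 p2=7/2 p3=83/6; velocities now: v0=-3 v1=-3 v2=3 v3=-1
Collision at t=15/4: particles 2 and 3 swap velocities; positions: p0=-29/4 p1=-17/4 p2=45/4 p3=45/4; velocities now: v0=-3 v1=-3 v2=-1 v3=3

Answer: 0,1 1,2 2,3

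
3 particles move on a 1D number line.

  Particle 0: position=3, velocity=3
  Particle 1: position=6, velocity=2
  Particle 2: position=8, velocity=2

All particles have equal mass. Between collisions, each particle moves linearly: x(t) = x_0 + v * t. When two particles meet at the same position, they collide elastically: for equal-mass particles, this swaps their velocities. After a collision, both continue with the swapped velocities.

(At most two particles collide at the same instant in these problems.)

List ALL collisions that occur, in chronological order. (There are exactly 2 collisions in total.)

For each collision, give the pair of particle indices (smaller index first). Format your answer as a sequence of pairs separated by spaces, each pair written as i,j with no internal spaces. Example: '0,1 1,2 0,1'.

Collision at t=3: particles 0 and 1 swap velocities; positions: p0=12 p1=12 p2=14; velocities now: v0=2 v1=3 v2=2
Collision at t=5: particles 1 and 2 swap velocities; positions: p0=16 p1=18 p2=18; velocities now: v0=2 v1=2 v2=3

Answer: 0,1 1,2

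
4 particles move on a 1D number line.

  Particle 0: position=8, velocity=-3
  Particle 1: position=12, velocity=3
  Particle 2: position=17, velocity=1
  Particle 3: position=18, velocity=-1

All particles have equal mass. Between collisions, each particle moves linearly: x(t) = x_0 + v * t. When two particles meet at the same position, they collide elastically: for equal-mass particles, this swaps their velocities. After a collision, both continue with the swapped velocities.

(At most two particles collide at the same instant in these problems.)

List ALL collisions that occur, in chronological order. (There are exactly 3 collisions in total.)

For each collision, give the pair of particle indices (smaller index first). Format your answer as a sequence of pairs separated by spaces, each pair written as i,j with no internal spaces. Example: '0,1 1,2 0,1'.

Answer: 2,3 1,2 2,3

Derivation:
Collision at t=1/2: particles 2 and 3 swap velocities; positions: p0=13/2 p1=27/2 p2=35/2 p3=35/2; velocities now: v0=-3 v1=3 v2=-1 v3=1
Collision at t=3/2: particles 1 and 2 swap velocities; positions: p0=7/2 p1=33/2 p2=33/2 p3=37/2; velocities now: v0=-3 v1=-1 v2=3 v3=1
Collision at t=5/2: particles 2 and 3 swap velocities; positions: p0=1/2 p1=31/2 p2=39/2 p3=39/2; velocities now: v0=-3 v1=-1 v2=1 v3=3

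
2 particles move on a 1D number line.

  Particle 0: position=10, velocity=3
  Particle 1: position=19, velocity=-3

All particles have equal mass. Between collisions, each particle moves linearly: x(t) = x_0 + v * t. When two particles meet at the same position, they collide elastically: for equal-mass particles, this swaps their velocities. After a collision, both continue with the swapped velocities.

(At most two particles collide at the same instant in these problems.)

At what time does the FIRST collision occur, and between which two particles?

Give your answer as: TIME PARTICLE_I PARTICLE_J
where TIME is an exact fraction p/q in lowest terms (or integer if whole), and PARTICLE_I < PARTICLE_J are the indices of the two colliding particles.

Answer: 3/2 0 1

Derivation:
Pair (0,1): pos 10,19 vel 3,-3 -> gap=9, closing at 6/unit, collide at t=3/2
Earliest collision: t=3/2 between 0 and 1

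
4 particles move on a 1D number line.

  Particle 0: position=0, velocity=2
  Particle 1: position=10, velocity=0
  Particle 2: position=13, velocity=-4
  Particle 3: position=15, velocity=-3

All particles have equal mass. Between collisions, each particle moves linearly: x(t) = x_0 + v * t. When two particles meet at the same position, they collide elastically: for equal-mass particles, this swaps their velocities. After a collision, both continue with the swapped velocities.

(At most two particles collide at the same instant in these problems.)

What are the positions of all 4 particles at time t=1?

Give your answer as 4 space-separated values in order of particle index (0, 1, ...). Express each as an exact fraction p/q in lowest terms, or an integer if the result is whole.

Answer: 2 9 10 12

Derivation:
Collision at t=3/4: particles 1 and 2 swap velocities; positions: p0=3/2 p1=10 p2=10 p3=51/4; velocities now: v0=2 v1=-4 v2=0 v3=-3
Advance to t=1 (no further collisions before then); velocities: v0=2 v1=-4 v2=0 v3=-3; positions = 2 9 10 12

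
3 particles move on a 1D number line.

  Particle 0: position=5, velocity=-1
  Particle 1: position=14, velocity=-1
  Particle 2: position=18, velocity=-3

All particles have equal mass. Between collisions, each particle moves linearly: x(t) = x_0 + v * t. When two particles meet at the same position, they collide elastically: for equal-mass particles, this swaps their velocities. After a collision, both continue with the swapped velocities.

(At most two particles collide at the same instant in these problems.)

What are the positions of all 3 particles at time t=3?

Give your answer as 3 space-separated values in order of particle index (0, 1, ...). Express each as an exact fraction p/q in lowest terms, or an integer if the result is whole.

Answer: 2 9 11

Derivation:
Collision at t=2: particles 1 and 2 swap velocities; positions: p0=3 p1=12 p2=12; velocities now: v0=-1 v1=-3 v2=-1
Advance to t=3 (no further collisions before then); velocities: v0=-1 v1=-3 v2=-1; positions = 2 9 11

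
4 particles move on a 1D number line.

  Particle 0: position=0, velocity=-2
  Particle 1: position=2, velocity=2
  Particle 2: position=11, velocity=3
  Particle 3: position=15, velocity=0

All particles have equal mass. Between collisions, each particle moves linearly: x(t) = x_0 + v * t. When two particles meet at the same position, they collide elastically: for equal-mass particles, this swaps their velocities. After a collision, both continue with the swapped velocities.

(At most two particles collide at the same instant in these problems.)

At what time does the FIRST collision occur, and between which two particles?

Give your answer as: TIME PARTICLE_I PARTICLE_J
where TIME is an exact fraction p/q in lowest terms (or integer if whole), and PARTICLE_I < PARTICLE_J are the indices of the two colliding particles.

Pair (0,1): pos 0,2 vel -2,2 -> not approaching (rel speed -4 <= 0)
Pair (1,2): pos 2,11 vel 2,3 -> not approaching (rel speed -1 <= 0)
Pair (2,3): pos 11,15 vel 3,0 -> gap=4, closing at 3/unit, collide at t=4/3
Earliest collision: t=4/3 between 2 and 3

Answer: 4/3 2 3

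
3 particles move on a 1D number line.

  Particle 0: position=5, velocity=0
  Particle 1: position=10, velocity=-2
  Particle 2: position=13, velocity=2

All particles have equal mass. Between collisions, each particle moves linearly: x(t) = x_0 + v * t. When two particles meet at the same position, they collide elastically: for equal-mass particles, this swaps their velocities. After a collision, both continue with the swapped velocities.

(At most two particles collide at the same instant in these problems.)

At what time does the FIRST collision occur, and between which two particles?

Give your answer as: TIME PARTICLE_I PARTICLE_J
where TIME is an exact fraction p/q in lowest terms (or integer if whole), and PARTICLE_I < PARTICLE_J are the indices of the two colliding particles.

Pair (0,1): pos 5,10 vel 0,-2 -> gap=5, closing at 2/unit, collide at t=5/2
Pair (1,2): pos 10,13 vel -2,2 -> not approaching (rel speed -4 <= 0)
Earliest collision: t=5/2 between 0 and 1

Answer: 5/2 0 1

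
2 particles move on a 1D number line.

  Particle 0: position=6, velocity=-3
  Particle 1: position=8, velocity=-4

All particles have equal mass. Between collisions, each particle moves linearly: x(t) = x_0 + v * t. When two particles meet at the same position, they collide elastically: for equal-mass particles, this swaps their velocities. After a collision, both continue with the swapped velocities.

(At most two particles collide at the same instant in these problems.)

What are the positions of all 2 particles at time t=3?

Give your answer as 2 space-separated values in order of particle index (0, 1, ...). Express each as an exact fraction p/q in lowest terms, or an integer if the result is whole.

Answer: -4 -3

Derivation:
Collision at t=2: particles 0 and 1 swap velocities; positions: p0=0 p1=0; velocities now: v0=-4 v1=-3
Advance to t=3 (no further collisions before then); velocities: v0=-4 v1=-3; positions = -4 -3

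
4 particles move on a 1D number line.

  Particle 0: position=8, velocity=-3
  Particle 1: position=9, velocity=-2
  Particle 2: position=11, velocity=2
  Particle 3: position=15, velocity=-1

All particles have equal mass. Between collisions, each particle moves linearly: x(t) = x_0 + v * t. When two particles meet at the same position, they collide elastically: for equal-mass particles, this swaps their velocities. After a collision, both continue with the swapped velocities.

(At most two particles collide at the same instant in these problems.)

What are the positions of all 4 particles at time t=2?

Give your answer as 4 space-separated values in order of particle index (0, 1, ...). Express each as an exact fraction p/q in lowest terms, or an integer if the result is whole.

Answer: 2 5 13 15

Derivation:
Collision at t=4/3: particles 2 and 3 swap velocities; positions: p0=4 p1=19/3 p2=41/3 p3=41/3; velocities now: v0=-3 v1=-2 v2=-1 v3=2
Advance to t=2 (no further collisions before then); velocities: v0=-3 v1=-2 v2=-1 v3=2; positions = 2 5 13 15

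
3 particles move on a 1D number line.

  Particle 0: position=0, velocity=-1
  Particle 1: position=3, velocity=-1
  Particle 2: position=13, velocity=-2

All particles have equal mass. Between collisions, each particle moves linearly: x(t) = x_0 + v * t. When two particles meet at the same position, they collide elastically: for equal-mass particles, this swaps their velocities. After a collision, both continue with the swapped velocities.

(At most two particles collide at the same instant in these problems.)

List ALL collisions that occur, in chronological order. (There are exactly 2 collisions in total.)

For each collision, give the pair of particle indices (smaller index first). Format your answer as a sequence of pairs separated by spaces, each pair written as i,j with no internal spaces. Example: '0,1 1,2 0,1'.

Collision at t=10: particles 1 and 2 swap velocities; positions: p0=-10 p1=-7 p2=-7; velocities now: v0=-1 v1=-2 v2=-1
Collision at t=13: particles 0 and 1 swap velocities; positions: p0=-13 p1=-13 p2=-10; velocities now: v0=-2 v1=-1 v2=-1

Answer: 1,2 0,1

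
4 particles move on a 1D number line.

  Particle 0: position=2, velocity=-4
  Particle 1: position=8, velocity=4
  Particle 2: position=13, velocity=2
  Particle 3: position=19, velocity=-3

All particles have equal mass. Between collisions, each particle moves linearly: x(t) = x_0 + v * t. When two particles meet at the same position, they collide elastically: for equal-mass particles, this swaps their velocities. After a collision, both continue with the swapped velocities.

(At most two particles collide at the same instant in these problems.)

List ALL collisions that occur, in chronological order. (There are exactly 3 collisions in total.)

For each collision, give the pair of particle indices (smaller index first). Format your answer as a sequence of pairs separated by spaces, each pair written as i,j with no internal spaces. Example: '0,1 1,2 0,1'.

Answer: 2,3 1,2 2,3

Derivation:
Collision at t=6/5: particles 2 and 3 swap velocities; positions: p0=-14/5 p1=64/5 p2=77/5 p3=77/5; velocities now: v0=-4 v1=4 v2=-3 v3=2
Collision at t=11/7: particles 1 and 2 swap velocities; positions: p0=-30/7 p1=100/7 p2=100/7 p3=113/7; velocities now: v0=-4 v1=-3 v2=4 v3=2
Collision at t=5/2: particles 2 and 3 swap velocities; positions: p0=-8 p1=23/2 p2=18 p3=18; velocities now: v0=-4 v1=-3 v2=2 v3=4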